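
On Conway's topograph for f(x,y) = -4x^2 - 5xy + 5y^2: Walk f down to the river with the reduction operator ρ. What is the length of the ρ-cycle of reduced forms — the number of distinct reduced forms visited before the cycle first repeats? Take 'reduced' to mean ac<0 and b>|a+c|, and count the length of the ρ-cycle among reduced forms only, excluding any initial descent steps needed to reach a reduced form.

D = 105, ⌊√D⌋ = 10
descent: ρ → (5,5,-4)  [lands on river]
river: ρ → (-4,3,6)
river: ρ → (6,9,-1)
river: ρ → (-1,9,6)
river: ρ → (6,3,-4)
river: ρ → (-4,5,5)
ρ-cycle length = 6 (tail of 1 descent step not counted)

6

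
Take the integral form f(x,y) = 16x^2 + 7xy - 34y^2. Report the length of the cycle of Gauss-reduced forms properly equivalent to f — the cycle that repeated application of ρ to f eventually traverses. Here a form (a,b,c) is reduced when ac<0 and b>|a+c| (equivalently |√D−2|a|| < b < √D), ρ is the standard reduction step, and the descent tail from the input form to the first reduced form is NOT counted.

D = 2225, ⌊√D⌋ = 47
descent: ρ → (-34,-7,16)
descent: ρ → (16,39,-11)  [lands on river]
river: ρ → (-11,27,34)
river: ρ → (34,41,-4)
river: ρ → (-4,47,1)
river: ρ → (1,47,-4)
river: ρ → (-4,41,34)
river: ρ → (34,27,-11)
river: ρ → (-11,39,16)
river: ρ → (16,25,-25)
river: ρ → (-25,25,16)
ρ-cycle length = 10 (tail of 2 descent steps not counted)

10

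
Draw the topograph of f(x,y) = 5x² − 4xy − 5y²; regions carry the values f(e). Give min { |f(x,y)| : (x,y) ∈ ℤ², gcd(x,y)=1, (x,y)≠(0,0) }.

descent: ρ → (-5,4,5)  [lands on river]
river: ρ → (5,6,-4)
river: ρ → (-4,10,1)
river: ρ → (1,10,-4)
river: ρ → (-4,6,5)
river: ρ → (5,4,-5)
river: ρ → (-5,6,4)
river: ρ → (4,10,-1)
river: ρ → (-1,10,4)
river: ρ → (4,6,-5)
closes: descent 1, river 10
min |a| on river = 1

1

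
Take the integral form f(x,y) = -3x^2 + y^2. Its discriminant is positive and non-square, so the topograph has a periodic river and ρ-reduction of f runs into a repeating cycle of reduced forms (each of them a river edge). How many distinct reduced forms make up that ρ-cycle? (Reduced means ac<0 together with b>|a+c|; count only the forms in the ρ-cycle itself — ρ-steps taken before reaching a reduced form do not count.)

D = 12, ⌊√D⌋ = 3
descent: ρ → (1,2,-2)  [lands on river]
river: ρ → (-2,2,1)
ρ-cycle length = 2 (tail of 1 descent step not counted)

2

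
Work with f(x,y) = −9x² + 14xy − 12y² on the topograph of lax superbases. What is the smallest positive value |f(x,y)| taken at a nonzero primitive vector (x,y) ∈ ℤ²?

translate: b→4 (≡-14 mod 18), so (9,-14,12)→(9,4,7)
flip: (9,4,7)→(7,-4,9)
reduced (well bottom): (7,-4,9) with a≤c, −a<b≤a
well minimum |f| = |-7| = 7 (negative-definite)

7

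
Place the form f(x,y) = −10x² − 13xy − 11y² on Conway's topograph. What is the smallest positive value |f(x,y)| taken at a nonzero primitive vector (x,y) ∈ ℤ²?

translate: b→-7 (≡13 mod 20), so (10,13,11)→(10,-7,8)
flip: (10,-7,8)→(8,7,10)
reduced (well bottom): (8,7,10) with a≤c, −a<b≤a
well minimum |f| = |-8| = 8 (negative-definite)

8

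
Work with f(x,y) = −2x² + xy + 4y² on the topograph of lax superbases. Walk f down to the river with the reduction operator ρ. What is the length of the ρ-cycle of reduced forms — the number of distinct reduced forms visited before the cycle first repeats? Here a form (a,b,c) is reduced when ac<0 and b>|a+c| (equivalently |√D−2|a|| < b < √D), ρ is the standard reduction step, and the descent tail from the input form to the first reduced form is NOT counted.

D = 33, ⌊√D⌋ = 5
descent: ρ → (4,-1,-2)
descent: ρ → (-2,5,1)  [lands on river]
river: ρ → (1,5,-2)
river: ρ → (-2,3,3)
river: ρ → (3,3,-2)
ρ-cycle length = 4 (tail of 2 descent steps not counted)

4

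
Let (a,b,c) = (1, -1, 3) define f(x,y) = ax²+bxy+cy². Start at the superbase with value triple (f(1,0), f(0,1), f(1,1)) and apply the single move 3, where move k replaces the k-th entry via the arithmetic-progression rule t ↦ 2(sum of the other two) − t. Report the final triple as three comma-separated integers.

start (1,3,3) = (f(1,0),f(0,1),f(1,1))
replace slot 3: 2·(1+3) − 3 = 5 → (1,3,5)

1,3,5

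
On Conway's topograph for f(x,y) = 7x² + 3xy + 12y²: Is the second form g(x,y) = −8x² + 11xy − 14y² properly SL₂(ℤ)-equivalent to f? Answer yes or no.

D₁ = -327, D₂ = -327
f: reduced (well bottom): (7,3,12) with a≤c, −a<b≤a
g is negative-definite; reduce −g:
−g: translate: b→5 (≡-11 mod 16), so (8,-11,14)→(8,5,11)
−g: reduced (well bottom): (8,5,11) with a≤c, −a<b≤a
flip sign back: reduced form of g is (-8,-5,-11)
reduced forms (7, 3, 12) vs (-8, -5, -11) ⇒ inequivalent

no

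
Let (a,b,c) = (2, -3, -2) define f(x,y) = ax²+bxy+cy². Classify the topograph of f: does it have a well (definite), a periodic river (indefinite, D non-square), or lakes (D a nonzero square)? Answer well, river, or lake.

D = b²−4ac = (-3)² − 4·2·(-2) = 25
D = 5² is a perfect square ⇒ form factors over ℤ ⇒ lakes

lake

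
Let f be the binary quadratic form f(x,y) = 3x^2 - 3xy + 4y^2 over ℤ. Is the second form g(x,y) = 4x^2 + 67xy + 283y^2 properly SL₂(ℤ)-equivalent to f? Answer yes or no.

D₁ = -39, D₂ = -39
f: translate: b→3 (≡-3 mod 6), so (3,-3,4)→(3,3,4)
f: reduced (well bottom): (3,3,4) with a≤c, −a<b≤a
g: translate: b→3 (≡67 mod 8), so (4,67,283)→(4,3,3)
g: flip: (4,3,3)→(3,-3,4)
g: translate: b→3 (≡-3 mod 6), so (3,-3,4)→(3,3,4)
g: reduced (well bottom): (3,3,4) with a≤c, −a<b≤a
reduced forms (3, 3, 4) vs (3, 3, 4) ⇒ equivalent

yes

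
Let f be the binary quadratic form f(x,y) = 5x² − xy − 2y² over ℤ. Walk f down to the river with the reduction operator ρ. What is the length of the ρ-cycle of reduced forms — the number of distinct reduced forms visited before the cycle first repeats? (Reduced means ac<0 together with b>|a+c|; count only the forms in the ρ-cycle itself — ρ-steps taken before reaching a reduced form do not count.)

D = 41, ⌊√D⌋ = 6
descent: ρ → (-2,5,2)  [lands on river]
river: ρ → (2,3,-4)
river: ρ → (-4,5,1)
river: ρ → (1,5,-4)
river: ρ → (-4,3,2)
river: ρ → (2,5,-2)
river: ρ → (-2,3,4)
river: ρ → (4,5,-1)
river: ρ → (-1,5,4)
river: ρ → (4,3,-2)
ρ-cycle length = 10 (tail of 1 descent step not counted)

10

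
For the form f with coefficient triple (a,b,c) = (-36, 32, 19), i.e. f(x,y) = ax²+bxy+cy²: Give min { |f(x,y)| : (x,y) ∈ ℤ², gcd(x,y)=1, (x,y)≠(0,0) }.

river: ρ → (19,44,-24)
river: ρ → (-24,52,11)
river: ρ → (11,58,-9)
river: ρ → (-9,50,35)
river: ρ → (35,20,-24)
river: ρ → (-24,28,31)
river: ρ → (31,34,-21)
river: ρ → (-21,50,15)
river: ρ → (15,40,-36)
river: ρ → (-36,32,19)
closes: descent 0, river 10
min |a| on river = 9

9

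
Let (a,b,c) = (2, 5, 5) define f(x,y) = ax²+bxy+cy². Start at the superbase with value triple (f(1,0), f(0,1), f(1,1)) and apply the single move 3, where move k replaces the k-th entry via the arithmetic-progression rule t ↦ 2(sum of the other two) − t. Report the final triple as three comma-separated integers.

start (2,5,12) = (f(1,0),f(0,1),f(1,1))
replace slot 3: 2·(2+5) − 12 = 2 → (2,5,2)

2,5,2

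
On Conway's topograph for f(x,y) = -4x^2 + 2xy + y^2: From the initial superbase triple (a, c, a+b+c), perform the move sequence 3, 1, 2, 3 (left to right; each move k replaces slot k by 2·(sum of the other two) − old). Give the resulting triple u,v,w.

start (-4,1,-1) = (f(1,0),f(0,1),f(1,1))
replace slot 3: 2·((-4)+1) − (-1) = -5 → (-4,1,-5)
replace slot 1: 2·(1+(-5)) − (-4) = -4 → (-4,1,-5)
replace slot 2: 2·((-4)+(-5)) − 1 = -19 → (-4,-19,-5)
replace slot 3: 2·((-4)+(-19)) − (-5) = -41 → (-4,-19,-41)

-4,-19,-41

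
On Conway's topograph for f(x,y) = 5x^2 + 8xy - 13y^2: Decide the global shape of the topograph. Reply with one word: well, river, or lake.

D = b²−4ac = 8² − 4·5·(-13) = 324
D = 18² is a perfect square ⇒ form factors over ℤ ⇒ lakes

lake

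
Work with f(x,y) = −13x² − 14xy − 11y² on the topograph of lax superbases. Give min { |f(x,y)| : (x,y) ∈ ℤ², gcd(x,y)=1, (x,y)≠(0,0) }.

translate: b→-12 (≡14 mod 26), so (13,14,11)→(13,-12,10)
flip: (13,-12,10)→(10,12,13)
translate: b→-8 (≡12 mod 20), so (10,12,13)→(10,-8,11)
reduced (well bottom): (10,-8,11) with a≤c, −a<b≤a
well minimum |f| = |-10| = 10 (negative-definite)

10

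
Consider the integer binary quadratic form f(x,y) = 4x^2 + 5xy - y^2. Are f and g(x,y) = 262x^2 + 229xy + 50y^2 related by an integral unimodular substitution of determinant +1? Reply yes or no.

D₁ = 41, D₂ = 41
river cycle of f (length 10): (-1, 5, 4), (4, 3, -2), (-2, 5, 2), (2, 3, -4), (-4, 5, 1), (1, 5, -4), (-4, 3, 2), (2, 5, -2), (-2, 3, 4), (4, 5, -1)
river cycle of g (length 10): (4, 5, -1), (-1, 5, 4), (4, 3, -2), (-2, 5, 2), (2, 3, -4), (-4, 5, 1), (1, 5, -4), (-4, 3, 2), (2, 5, -2), (-2, 3, 4)
cycles coincide ⇒ equivalent

yes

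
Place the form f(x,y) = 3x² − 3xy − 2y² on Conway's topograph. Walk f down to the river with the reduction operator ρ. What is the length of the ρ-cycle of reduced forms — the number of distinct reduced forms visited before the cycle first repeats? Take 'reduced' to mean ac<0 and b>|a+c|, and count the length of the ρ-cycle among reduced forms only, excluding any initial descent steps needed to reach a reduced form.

D = 33, ⌊√D⌋ = 5
descent: ρ → (-2,3,3)  [lands on river]
river: ρ → (3,3,-2)
river: ρ → (-2,5,1)
river: ρ → (1,5,-2)
ρ-cycle length = 4 (tail of 1 descent step not counted)

4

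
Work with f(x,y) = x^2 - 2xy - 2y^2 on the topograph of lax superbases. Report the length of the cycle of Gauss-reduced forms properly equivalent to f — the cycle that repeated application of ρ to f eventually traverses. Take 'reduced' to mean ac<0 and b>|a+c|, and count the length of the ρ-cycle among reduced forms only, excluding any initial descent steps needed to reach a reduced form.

D = 12, ⌊√D⌋ = 3
descent: ρ → (-2,2,1)  [lands on river]
river: ρ → (1,2,-2)
ρ-cycle length = 2 (tail of 1 descent step not counted)

2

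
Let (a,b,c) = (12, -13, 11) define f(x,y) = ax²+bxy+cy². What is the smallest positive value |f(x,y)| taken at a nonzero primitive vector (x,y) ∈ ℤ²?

translate: b→11 (≡-13 mod 24), so (12,-13,11)→(12,11,10)
flip: (12,11,10)→(10,-11,12)
translate: b→9 (≡-11 mod 20), so (10,-11,12)→(10,9,11)
reduced (well bottom): (10,9,11) with a≤c, −a<b≤a
well minimum = a = 10

10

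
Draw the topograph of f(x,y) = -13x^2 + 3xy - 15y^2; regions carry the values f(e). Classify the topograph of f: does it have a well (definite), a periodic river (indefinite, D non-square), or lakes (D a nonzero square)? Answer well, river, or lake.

D = b²−4ac = 3² − 4·(-13)·(-15) = -771
D < 0 ⇒ definite ⇒ every region one sign ⇒ single well

well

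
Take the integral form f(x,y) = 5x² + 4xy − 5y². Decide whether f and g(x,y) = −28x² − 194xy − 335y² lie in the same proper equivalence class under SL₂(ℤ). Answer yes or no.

D₁ = 116, D₂ = 116
river cycle of f (length 10): (-5, 6, 4), (4, 10, -1), (-1, 10, 4), (4, 6, -5), (-5, 4, 5), (5, 6, -4), (-4, 10, 1), (1, 10, -4), (-4, 6, 5), (5, 4, -5)
river cycle of g (length 10): (-5, 6, 4), (4, 10, -1), (-1, 10, 4), (4, 6, -5), (-5, 4, 5), (5, 6, -4), (-4, 10, 1), (1, 10, -4), (-4, 6, 5), (5, 4, -5)
cycles coincide ⇒ equivalent

yes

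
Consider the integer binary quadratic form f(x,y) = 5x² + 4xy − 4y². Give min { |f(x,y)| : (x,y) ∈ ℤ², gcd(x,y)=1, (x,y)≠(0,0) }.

river: ρ → (-4,4,5)
river: ρ → (5,6,-3)
river: ρ → (-3,6,5)
river: ρ → (5,4,-4)
closes: descent 0, river 4
min |a| on river = 3

3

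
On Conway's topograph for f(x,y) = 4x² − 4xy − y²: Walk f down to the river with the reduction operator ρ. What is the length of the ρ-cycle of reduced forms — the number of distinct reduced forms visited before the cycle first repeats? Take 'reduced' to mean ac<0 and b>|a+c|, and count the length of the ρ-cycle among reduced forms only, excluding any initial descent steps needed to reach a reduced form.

D = 32, ⌊√D⌋ = 5
descent: ρ → (-1,4,4)  [lands on river]
river: ρ → (4,4,-1)
ρ-cycle length = 2 (tail of 1 descent step not counted)

2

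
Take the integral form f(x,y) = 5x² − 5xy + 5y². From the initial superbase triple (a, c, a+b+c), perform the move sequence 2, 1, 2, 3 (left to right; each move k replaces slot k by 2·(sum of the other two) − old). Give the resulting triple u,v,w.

start (5,5,5) = (f(1,0),f(0,1),f(1,1))
replace slot 2: 2·(5+5) − 5 = 15 → (5,15,5)
replace slot 1: 2·(15+5) − 5 = 35 → (35,15,5)
replace slot 2: 2·(35+5) − 15 = 65 → (35,65,5)
replace slot 3: 2·(35+65) − 5 = 195 → (35,65,195)

35,65,195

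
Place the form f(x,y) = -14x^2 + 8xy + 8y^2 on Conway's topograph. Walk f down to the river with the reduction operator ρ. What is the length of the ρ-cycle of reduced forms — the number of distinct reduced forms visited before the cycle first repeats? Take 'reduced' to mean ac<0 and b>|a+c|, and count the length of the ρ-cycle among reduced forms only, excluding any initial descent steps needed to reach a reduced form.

D = 512, ⌊√D⌋ = 22
river: ρ → (8,8,-14)
river: ρ → (-14,20,2)
river: ρ → (2,20,-14)
river: ρ → (-14,8,8)
ρ-cycle length = 4 (tail of 0 descent steps not counted)

4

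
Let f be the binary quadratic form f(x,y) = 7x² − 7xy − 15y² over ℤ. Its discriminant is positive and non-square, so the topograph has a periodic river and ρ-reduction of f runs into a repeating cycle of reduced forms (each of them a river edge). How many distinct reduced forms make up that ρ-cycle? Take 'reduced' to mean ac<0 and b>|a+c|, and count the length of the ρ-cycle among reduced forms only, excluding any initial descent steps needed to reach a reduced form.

D = 469, ⌊√D⌋ = 21
descent: ρ → (-15,7,7)
descent: ρ → (7,21,-1)  [lands on river]
river: ρ → (-1,21,7)
ρ-cycle length = 2 (tail of 2 descent steps not counted)

2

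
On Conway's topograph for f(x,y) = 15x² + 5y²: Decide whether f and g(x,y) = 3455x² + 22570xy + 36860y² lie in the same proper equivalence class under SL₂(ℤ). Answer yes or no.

D₁ = -300, D₂ = -300
f: flip: (15,0,5)→(5,0,15)
f: reduced (well bottom): (5,0,15) with a≤c, −a<b≤a
g: translate: b→1840 (≡22570 mod 6910), so (3455,22570,36860)→(3455,1840,245)
g: flip: (3455,1840,245)→(245,-1840,3455)
g: translate: b→120 (≡-1840 mod 490), so (245,-1840,3455)→(245,120,15)
g: flip: (245,120,15)→(15,-120,245)
g: translate: b→0 (≡-120 mod 30), so (15,-120,245)→(15,0,5)
g: flip: (15,0,5)→(5,0,15)
g: reduced (well bottom): (5,0,15) with a≤c, −a<b≤a
reduced forms (5, 0, 15) vs (5, 0, 15) ⇒ equivalent

yes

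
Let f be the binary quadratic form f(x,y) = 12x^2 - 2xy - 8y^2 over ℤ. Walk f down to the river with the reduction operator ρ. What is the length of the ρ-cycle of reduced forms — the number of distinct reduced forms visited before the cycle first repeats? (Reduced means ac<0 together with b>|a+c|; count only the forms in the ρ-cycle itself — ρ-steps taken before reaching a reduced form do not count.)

D = 388, ⌊√D⌋ = 19
descent: ρ → (-8,18,2)  [lands on river]
river: ρ → (2,18,-8)
river: ρ → (-8,14,6)
river: ρ → (6,10,-12)
river: ρ → (-12,14,4)
river: ρ → (4,18,-4)
river: ρ → (-4,14,12)
river: ρ → (12,10,-6)
river: ρ → (-6,14,8)
river: ρ → (8,18,-2)
river: ρ → (-2,18,8)
river: ρ → (8,14,-6)
river: ρ → (-6,10,12)
river: ρ → (12,14,-4)
river: ρ → (-4,18,4)
river: ρ → (4,14,-12)
river: ρ → (-12,10,6)
river: ρ → (6,14,-8)
ρ-cycle length = 18 (tail of 1 descent step not counted)

18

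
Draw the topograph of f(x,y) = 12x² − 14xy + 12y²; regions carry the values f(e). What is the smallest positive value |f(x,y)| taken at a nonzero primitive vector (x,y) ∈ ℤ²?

translate: b→10 (≡-14 mod 24), so (12,-14,12)→(12,10,10)
flip: (12,10,10)→(10,-10,12)
translate: b→10 (≡-10 mod 20), so (10,-10,12)→(10,10,12)
reduced (well bottom): (10,10,12) with a≤c, −a<b≤a
well minimum = a = 10

10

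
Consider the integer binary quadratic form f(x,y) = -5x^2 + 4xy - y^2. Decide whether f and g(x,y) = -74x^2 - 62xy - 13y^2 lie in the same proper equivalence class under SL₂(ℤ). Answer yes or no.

D₁ = -4, D₂ = -4
f is negative-definite; reduce −f:
−f: flip: (5,-4,1)→(1,4,5)
−f: translate: b→0 (≡4 mod 2), so (1,4,5)→(1,0,1)
−f: reduced (well bottom): (1,0,1) with a≤c, −a<b≤a
flip sign back: reduced form of f is (-1,0,-1)
g is negative-definite; reduce −g:
−g: flip: (74,62,13)→(13,-62,74)
−g: translate: b→-10 (≡-62 mod 26), so (13,-62,74)→(13,-10,2)
−g: flip: (13,-10,2)→(2,10,13)
−g: translate: b→2 (≡10 mod 4), so (2,10,13)→(2,2,1)
−g: flip: (2,2,1)→(1,-2,2)
−g: translate: b→0 (≡-2 mod 2), so (1,-2,2)→(1,0,1)
−g: reduced (well bottom): (1,0,1) with a≤c, −a<b≤a
flip sign back: reduced form of g is (-1,0,-1)
reduced forms (-1, 0, -1) vs (-1, 0, -1) ⇒ equivalent

yes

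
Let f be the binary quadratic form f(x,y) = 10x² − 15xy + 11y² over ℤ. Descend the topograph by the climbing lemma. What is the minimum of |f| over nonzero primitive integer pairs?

translate: b→5 (≡-15 mod 20), so (10,-15,11)→(10,5,6)
flip: (10,5,6)→(6,-5,10)
reduced (well bottom): (6,-5,10) with a≤c, −a<b≤a
well minimum = a = 6

6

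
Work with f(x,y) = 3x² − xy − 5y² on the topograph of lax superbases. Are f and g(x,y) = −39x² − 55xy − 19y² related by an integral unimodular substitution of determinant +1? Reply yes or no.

D₁ = 61, D₂ = 61
river cycle of f (length 6): (3, 5, -3), (-3, 7, 1), (1, 7, -3), (-3, 5, 3), (3, 7, -1), (-1, 7, 3)
river cycle of g (length 6): (-3, 7, 1), (1, 7, -3), (-3, 5, 3), (3, 7, -1), (-1, 7, 3), (3, 5, -3)
cycles coincide ⇒ equivalent

yes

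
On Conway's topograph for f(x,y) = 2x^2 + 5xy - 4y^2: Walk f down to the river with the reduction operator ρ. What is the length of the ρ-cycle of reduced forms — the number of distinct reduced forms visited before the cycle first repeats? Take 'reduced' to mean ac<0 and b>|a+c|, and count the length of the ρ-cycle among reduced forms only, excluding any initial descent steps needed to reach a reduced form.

D = 57, ⌊√D⌋ = 7
river: ρ → (-4,3,3)
river: ρ → (3,3,-4)
river: ρ → (-4,5,2)
river: ρ → (2,7,-1)
river: ρ → (-1,7,2)
river: ρ → (2,5,-4)
ρ-cycle length = 6 (tail of 0 descent steps not counted)

6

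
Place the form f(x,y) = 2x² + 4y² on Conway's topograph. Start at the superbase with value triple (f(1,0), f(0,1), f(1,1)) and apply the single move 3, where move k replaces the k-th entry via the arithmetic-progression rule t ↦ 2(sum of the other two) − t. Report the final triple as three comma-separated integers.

start (2,4,6) = (f(1,0),f(0,1),f(1,1))
replace slot 3: 2·(2+4) − 6 = 6 → (2,4,6)

2,4,6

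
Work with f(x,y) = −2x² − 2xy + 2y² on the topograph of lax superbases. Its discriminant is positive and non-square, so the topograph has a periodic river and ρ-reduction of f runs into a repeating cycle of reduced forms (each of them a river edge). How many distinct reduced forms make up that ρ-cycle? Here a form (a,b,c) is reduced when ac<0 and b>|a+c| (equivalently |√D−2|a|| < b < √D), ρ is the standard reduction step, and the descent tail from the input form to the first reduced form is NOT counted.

D = 20, ⌊√D⌋ = 4
descent: ρ → (2,2,-2)  [lands on river]
river: ρ → (-2,2,2)
ρ-cycle length = 2 (tail of 1 descent step not counted)

2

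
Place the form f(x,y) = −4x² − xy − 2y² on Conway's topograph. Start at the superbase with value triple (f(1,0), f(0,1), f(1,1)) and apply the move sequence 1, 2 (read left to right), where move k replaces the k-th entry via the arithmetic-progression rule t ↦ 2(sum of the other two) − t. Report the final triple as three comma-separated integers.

start (-4,-2,-7) = (f(1,0),f(0,1),f(1,1))
replace slot 1: 2·((-2)+(-7)) − (-4) = -14 → (-14,-2,-7)
replace slot 2: 2·((-14)+(-7)) − (-2) = -40 → (-14,-40,-7)

-14,-40,-7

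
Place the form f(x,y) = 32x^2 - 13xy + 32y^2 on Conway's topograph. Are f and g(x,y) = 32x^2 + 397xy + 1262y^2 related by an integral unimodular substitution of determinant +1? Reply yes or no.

D₁ = -3927, D₂ = -3927
f: flip: (32,-13,32)→(32,13,32)
f: reduced (well bottom): (32,13,32) with a≤c, −a<b≤a
g: translate: b→13 (≡397 mod 64), so (32,397,1262)→(32,13,32)
g: reduced (well bottom): (32,13,32) with a≤c, −a<b≤a
reduced forms (32, 13, 32) vs (32, 13, 32) ⇒ equivalent

yes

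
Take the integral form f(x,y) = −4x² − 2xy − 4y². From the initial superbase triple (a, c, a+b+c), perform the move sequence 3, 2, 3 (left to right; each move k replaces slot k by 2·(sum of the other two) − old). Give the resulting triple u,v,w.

start (-4,-4,-10) = (f(1,0),f(0,1),f(1,1))
replace slot 3: 2·((-4)+(-4)) − (-10) = -6 → (-4,-4,-6)
replace slot 2: 2·((-4)+(-6)) − (-4) = -16 → (-4,-16,-6)
replace slot 3: 2·((-4)+(-16)) − (-6) = -34 → (-4,-16,-34)

-4,-16,-34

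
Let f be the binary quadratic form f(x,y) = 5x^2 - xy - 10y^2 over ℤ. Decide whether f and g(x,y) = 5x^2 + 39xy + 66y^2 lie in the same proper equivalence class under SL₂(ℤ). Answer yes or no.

D₁ = 201, D₂ = 201
river cycle of f (length 14): (5, 9, -6), (-6, 3, 8), (8, 13, -1), (-1, 13, 8), (8, 3, -6), (-6, 9, 5), (5, 11, -4), (-4, 13, 2), (2, 11, -10), (-10, 9, 3), … (4 more)
river cycle of g (length 14): (5, 9, -6), (-6, 3, 8), (8, 13, -1), (-1, 13, 8), (8, 3, -6), (-6, 9, 5), (5, 11, -4), (-4, 13, 2), (2, 11, -10), (-10, 9, 3), … (4 more)
cycles coincide ⇒ equivalent

yes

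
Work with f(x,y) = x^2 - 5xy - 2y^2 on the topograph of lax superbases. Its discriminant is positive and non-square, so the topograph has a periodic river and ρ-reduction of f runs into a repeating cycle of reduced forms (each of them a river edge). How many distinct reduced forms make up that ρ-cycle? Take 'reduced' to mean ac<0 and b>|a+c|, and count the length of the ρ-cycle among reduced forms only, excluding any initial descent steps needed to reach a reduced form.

D = 33, ⌊√D⌋ = 5
descent: ρ → (-2,5,1)  [lands on river]
river: ρ → (1,5,-2)
river: ρ → (-2,3,3)
river: ρ → (3,3,-2)
ρ-cycle length = 4 (tail of 1 descent step not counted)

4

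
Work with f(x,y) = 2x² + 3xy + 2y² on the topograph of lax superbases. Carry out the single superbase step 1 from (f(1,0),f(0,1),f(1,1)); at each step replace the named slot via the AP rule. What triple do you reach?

start (2,2,7) = (f(1,0),f(0,1),f(1,1))
replace slot 1: 2·(2+7) − 2 = 16 → (16,2,7)

16,2,7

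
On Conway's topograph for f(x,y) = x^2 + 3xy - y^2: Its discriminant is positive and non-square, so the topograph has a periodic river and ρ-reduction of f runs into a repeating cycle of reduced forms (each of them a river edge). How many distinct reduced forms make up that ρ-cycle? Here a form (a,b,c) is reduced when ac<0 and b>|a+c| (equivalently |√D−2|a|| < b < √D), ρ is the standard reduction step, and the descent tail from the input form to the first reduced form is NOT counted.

D = 13, ⌊√D⌋ = 3
river: ρ → (-1,3,1)
river: ρ → (1,3,-1)
ρ-cycle length = 2 (tail of 0 descent steps not counted)

2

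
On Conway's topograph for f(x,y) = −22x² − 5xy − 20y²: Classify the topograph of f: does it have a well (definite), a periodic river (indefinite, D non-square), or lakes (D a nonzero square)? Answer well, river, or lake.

D = b²−4ac = (-5)² − 4·(-22)·(-20) = -1735
D < 0 ⇒ definite ⇒ every region one sign ⇒ single well

well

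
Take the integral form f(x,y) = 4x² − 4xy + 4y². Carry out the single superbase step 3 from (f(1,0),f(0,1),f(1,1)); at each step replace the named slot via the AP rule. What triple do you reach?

start (4,4,4) = (f(1,0),f(0,1),f(1,1))
replace slot 3: 2·(4+4) − 4 = 12 → (4,4,12)

4,4,12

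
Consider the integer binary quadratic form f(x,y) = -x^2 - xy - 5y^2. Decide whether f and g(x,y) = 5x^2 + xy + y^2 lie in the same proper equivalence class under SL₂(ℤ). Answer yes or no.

D₁ = -19, D₂ = -19
f is negative-definite; reduce −f:
−f: reduced (well bottom): (1,1,5) with a≤c, −a<b≤a
flip sign back: reduced form of f is (-1,-1,-5)
g: flip: (5,1,1)→(1,-1,5)
g: translate: b→1 (≡-1 mod 2), so (1,-1,5)→(1,1,5)
g: reduced (well bottom): (1,1,5) with a≤c, −a<b≤a
reduced forms (-1, -1, -5) vs (1, 1, 5) ⇒ inequivalent

no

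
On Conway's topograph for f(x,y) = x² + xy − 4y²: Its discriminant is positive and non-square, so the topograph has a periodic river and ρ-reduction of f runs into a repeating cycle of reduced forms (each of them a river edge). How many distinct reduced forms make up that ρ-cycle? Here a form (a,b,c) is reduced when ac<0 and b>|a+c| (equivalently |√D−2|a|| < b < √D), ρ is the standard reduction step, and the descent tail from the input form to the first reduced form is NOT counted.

D = 17, ⌊√D⌋ = 4
descent: ρ → (-4,-1,1)
descent: ρ → (1,3,-2)  [lands on river]
river: ρ → (-2,1,2)
river: ρ → (2,3,-1)
river: ρ → (-1,3,2)
river: ρ → (2,1,-2)
river: ρ → (-2,3,1)
ρ-cycle length = 6 (tail of 2 descent steps not counted)

6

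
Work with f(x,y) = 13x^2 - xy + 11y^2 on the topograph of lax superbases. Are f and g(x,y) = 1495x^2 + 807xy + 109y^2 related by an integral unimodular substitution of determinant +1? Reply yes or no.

D₁ = -571, D₂ = -571
f: flip: (13,-1,11)→(11,1,13)
f: reduced (well bottom): (11,1,13) with a≤c, −a<b≤a
g: flip: (1495,807,109)→(109,-807,1495)
g: translate: b→65 (≡-807 mod 218), so (109,-807,1495)→(109,65,11)
g: flip: (109,65,11)→(11,-65,109)
g: translate: b→1 (≡-65 mod 22), so (11,-65,109)→(11,1,13)
g: reduced (well bottom): (11,1,13) with a≤c, −a<b≤a
reduced forms (11, 1, 13) vs (11, 1, 13) ⇒ equivalent

yes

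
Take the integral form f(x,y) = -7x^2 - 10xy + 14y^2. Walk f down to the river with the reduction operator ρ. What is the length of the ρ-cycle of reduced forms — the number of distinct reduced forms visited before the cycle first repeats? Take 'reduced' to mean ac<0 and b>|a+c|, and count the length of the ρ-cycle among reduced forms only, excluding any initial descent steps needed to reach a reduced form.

D = 492, ⌊√D⌋ = 22
descent: ρ → (14,10,-7)  [lands on river]
river: ρ → (-7,18,6)
river: ρ → (6,18,-7)
river: ρ → (-7,10,14)
river: ρ → (14,18,-3)
river: ρ → (-3,18,14)
ρ-cycle length = 6 (tail of 1 descent step not counted)

6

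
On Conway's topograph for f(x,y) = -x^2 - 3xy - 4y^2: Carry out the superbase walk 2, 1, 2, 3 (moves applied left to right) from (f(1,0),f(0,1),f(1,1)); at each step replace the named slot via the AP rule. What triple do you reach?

start (-1,-4,-8) = (f(1,0),f(0,1),f(1,1))
replace slot 2: 2·((-1)+(-8)) − (-4) = -14 → (-1,-14,-8)
replace slot 1: 2·((-14)+(-8)) − (-1) = -43 → (-43,-14,-8)
replace slot 2: 2·((-43)+(-8)) − (-14) = -88 → (-43,-88,-8)
replace slot 3: 2·((-43)+(-88)) − (-8) = -254 → (-43,-88,-254)

-43,-88,-254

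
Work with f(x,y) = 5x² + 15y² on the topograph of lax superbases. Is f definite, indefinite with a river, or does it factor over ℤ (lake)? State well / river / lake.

D = b²−4ac = 0² − 4·5·15 = -300
D < 0 ⇒ definite ⇒ every region one sign ⇒ single well

well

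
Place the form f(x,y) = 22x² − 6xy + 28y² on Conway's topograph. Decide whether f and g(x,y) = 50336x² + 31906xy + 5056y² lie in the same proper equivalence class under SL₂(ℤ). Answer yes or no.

D₁ = -2428, D₂ = -2428
f: reduced (well bottom): (22,-6,28) with a≤c, −a<b≤a
g: flip: (50336,31906,5056)→(5056,-31906,50336)
g: translate: b→-1570 (≡-31906 mod 10112), so (5056,-31906,50336)→(5056,-1570,122)
g: flip: (5056,-1570,122)→(122,1570,5056)
g: translate: b→106 (≡1570 mod 244), so (122,1570,5056)→(122,106,28)
g: flip: (122,106,28)→(28,-106,122)
g: translate: b→6 (≡-106 mod 56), so (28,-106,122)→(28,6,22)
g: flip: (28,6,22)→(22,-6,28)
g: reduced (well bottom): (22,-6,28) with a≤c, −a<b≤a
reduced forms (22, -6, 28) vs (22, -6, 28) ⇒ equivalent

yes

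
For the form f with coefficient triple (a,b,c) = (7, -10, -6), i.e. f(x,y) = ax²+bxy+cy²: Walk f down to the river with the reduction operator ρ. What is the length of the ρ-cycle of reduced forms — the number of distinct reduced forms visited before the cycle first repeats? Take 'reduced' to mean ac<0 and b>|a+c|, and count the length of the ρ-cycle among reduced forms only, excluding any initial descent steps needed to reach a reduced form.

D = 268, ⌊√D⌋ = 16
descent: ρ → (-6,10,7)  [lands on river]
river: ρ → (7,4,-9)
river: ρ → (-9,14,2)
river: ρ → (2,14,-9)
river: ρ → (-9,4,7)
river: ρ → (7,10,-6)
river: ρ → (-6,14,3)
river: ρ → (3,16,-1)
river: ρ → (-1,16,3)
river: ρ → (3,14,-6)
ρ-cycle length = 10 (tail of 1 descent step not counted)

10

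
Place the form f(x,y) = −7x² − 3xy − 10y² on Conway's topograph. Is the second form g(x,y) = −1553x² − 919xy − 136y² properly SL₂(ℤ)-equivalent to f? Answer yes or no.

D₁ = -271, D₂ = -271
f is negative-definite; reduce −f:
−f: reduced (well bottom): (7,3,10) with a≤c, −a<b≤a
flip sign back: reduced form of f is (-7,-3,-10)
g is negative-definite; reduce −g:
−g: flip: (1553,919,136)→(136,-919,1553)
−g: translate: b→-103 (≡-919 mod 272), so (136,-919,1553)→(136,-103,20)
−g: flip: (136,-103,20)→(20,103,136)
−g: translate: b→-17 (≡103 mod 40), so (20,103,136)→(20,-17,7)
−g: flip: (20,-17,7)→(7,17,20)
−g: translate: b→3 (≡17 mod 14), so (7,17,20)→(7,3,10)
−g: reduced (well bottom): (7,3,10) with a≤c, −a<b≤a
flip sign back: reduced form of g is (-7,-3,-10)
reduced forms (-7, -3, -10) vs (-7, -3, -10) ⇒ equivalent

yes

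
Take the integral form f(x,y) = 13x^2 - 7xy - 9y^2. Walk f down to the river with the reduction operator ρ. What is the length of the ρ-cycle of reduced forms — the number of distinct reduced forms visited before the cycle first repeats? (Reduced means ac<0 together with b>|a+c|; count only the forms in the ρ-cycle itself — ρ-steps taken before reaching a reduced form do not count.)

D = 517, ⌊√D⌋ = 22
descent: ρ → (-9,7,13)  [lands on river]
river: ρ → (13,19,-3)
river: ρ → (-3,17,19)
river: ρ → (19,21,-1)
river: ρ → (-1,21,19)
river: ρ → (19,17,-3)
river: ρ → (-3,19,13)
river: ρ → (13,7,-9)
river: ρ → (-9,11,11)
river: ρ → (11,11,-9)
ρ-cycle length = 10 (tail of 1 descent step not counted)

10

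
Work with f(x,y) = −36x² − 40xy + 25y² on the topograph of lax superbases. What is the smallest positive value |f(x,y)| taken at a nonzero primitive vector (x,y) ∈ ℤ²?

descent: ρ → (25,40,-36)  [lands on river]
river: ρ → (-36,32,29)
river: ρ → (29,26,-39)
river: ρ → (-39,52,16)
river: ρ → (16,44,-51)
river: ρ → (-51,58,9)
river: ρ → (9,68,-16)
river: ρ → (-16,60,25)
closes: descent 1, river 8
min |a| on river = 9

9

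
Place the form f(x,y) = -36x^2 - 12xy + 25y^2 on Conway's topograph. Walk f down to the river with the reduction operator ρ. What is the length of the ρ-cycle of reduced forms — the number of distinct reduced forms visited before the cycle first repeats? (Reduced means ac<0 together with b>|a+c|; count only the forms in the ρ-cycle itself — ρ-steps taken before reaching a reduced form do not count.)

D = 3744, ⌊√D⌋ = 61
descent: ρ → (25,12,-36)  [lands on river]
river: ρ → (-36,60,1)
river: ρ → (1,60,-36)
river: ρ → (-36,12,25)
river: ρ → (25,38,-23)
river: ρ → (-23,54,9)
river: ρ → (9,54,-23)
river: ρ → (-23,38,25)
ρ-cycle length = 8 (tail of 1 descent step not counted)

8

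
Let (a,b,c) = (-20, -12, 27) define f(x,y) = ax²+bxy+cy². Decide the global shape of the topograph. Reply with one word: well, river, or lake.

D = b²−4ac = (-12)² − 4·(-20)·27 = 2304
D = 48² is a perfect square ⇒ form factors over ℤ ⇒ lakes

lake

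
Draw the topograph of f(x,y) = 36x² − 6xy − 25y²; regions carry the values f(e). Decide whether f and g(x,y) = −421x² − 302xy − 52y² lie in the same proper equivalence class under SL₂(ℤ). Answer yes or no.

D₁ = 3636, D₂ = 3636
river cycle of f (length 12): (-25, 56, 5), (5, 54, -36), (-36, 18, 23), (23, 28, -31), (-31, 34, 20), (20, 46, -19), (-19, 30, 36), (36, 42, -13), (-13, 36, 45), (45, 54, -4), … (2 more)
river cycle of g (length 12): (17, 44, -25), (-25, 56, 5), (5, 54, -36), (-36, 18, 23), (23, 28, -31), (-31, 34, 20), (20, 46, -19), (-19, 30, 36), (36, 42, -13), (-13, 36, 45), … (2 more)
cycles coincide ⇒ equivalent

yes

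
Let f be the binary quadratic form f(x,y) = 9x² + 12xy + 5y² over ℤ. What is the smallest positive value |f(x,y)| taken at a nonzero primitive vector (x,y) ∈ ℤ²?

translate: b→-6 (≡12 mod 18), so (9,12,5)→(9,-6,2)
flip: (9,-6,2)→(2,6,9)
translate: b→2 (≡6 mod 4), so (2,6,9)→(2,2,5)
reduced (well bottom): (2,2,5) with a≤c, −a<b≤a
well minimum = a = 2

2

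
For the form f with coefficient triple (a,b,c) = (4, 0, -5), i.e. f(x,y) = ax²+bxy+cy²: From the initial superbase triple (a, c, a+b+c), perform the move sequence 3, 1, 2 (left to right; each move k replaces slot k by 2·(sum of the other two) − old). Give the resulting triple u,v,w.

start (4,-5,-1) = (f(1,0),f(0,1),f(1,1))
replace slot 3: 2·(4+(-5)) − (-1) = -1 → (4,-5,-1)
replace slot 1: 2·((-5)+(-1)) − 4 = -16 → (-16,-5,-1)
replace slot 2: 2·((-16)+(-1)) − (-5) = -29 → (-16,-29,-1)

-16,-29,-1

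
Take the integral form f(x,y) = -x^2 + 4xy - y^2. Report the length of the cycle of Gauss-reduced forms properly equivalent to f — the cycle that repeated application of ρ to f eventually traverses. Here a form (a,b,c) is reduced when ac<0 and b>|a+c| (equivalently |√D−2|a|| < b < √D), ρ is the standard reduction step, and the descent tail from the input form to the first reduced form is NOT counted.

D = 12, ⌊√D⌋ = 3
descent: ρ → (-1,2,2)  [lands on river]
river: ρ → (2,2,-1)
ρ-cycle length = 2 (tail of 1 descent step not counted)

2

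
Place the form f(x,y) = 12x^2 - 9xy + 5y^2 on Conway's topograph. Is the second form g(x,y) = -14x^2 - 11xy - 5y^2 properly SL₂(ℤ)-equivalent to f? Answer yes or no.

D₁ = -159, D₂ = -159
f: flip: (12,-9,5)→(5,9,12)
f: translate: b→-1 (≡9 mod 10), so (5,9,12)→(5,-1,8)
f: reduced (well bottom): (5,-1,8) with a≤c, −a<b≤a
g is negative-definite; reduce −g:
−g: flip: (14,11,5)→(5,-11,14)
−g: translate: b→-1 (≡-11 mod 10), so (5,-11,14)→(5,-1,8)
−g: reduced (well bottom): (5,-1,8) with a≤c, −a<b≤a
flip sign back: reduced form of g is (-5,1,-8)
reduced forms (5, -1, 8) vs (-5, 1, -8) ⇒ inequivalent

no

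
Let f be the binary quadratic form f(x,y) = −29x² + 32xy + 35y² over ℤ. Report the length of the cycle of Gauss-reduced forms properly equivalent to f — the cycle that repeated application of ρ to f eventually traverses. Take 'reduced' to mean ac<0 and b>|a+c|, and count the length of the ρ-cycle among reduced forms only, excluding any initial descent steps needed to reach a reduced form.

D = 5084, ⌊√D⌋ = 71
river: ρ → (35,38,-26)
river: ρ → (-26,66,7)
river: ρ → (7,60,-53)
river: ρ → (-53,46,14)
river: ρ → (14,66,-13)
river: ρ → (-13,64,19)
river: ρ → (19,50,-34)
river: ρ → (-34,18,35)
river: ρ → (35,52,-17)
river: ρ → (-17,50,38)
river: ρ → (38,26,-29)
river: ρ → (-29,32,35)
ρ-cycle length = 12 (tail of 0 descent steps not counted)

12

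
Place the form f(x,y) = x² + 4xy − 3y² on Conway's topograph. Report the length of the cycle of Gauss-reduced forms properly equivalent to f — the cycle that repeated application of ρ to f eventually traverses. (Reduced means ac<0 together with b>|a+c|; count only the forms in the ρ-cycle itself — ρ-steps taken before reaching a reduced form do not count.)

D = 28, ⌊√D⌋ = 5
river: ρ → (-3,2,2)
river: ρ → (2,2,-3)
river: ρ → (-3,4,1)
river: ρ → (1,4,-3)
ρ-cycle length = 4 (tail of 0 descent steps not counted)

4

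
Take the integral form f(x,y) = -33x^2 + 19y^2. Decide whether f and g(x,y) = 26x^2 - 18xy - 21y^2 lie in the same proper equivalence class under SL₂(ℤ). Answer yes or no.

D₁ = 2508, D₂ = 2508
river cycle of f (length 6): (19, 38, -14), (-14, 46, 7), (7, 38, -38), (-38, 38, 7), (7, 46, -14), (-14, 38, 19)
river cycle of g (length 10): (-21, 18, 26), (26, 34, -13), (-13, 44, 11), (11, 44, -13), (-13, 34, 26), (26, 18, -21), (-21, 24, 23), (23, 22, -22), (-22, 22, 23), (23, 24, -21)
cycles differ ⇒ inequivalent

no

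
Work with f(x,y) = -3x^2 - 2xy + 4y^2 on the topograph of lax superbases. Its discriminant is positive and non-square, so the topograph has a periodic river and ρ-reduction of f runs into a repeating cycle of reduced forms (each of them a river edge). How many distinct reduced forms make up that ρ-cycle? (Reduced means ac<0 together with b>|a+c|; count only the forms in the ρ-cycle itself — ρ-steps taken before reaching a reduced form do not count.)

D = 52, ⌊√D⌋ = 7
descent: ρ → (4,2,-3)  [lands on river]
river: ρ → (-3,4,3)
river: ρ → (3,2,-4)
river: ρ → (-4,6,1)
river: ρ → (1,6,-4)
river: ρ → (-4,2,3)
river: ρ → (3,4,-3)
river: ρ → (-3,2,4)
river: ρ → (4,6,-1)
river: ρ → (-1,6,4)
ρ-cycle length = 10 (tail of 1 descent step not counted)

10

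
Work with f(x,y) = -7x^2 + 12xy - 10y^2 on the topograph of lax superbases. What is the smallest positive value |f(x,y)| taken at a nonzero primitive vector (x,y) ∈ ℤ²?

translate: b→2 (≡-12 mod 14), so (7,-12,10)→(7,2,5)
flip: (7,2,5)→(5,-2,7)
reduced (well bottom): (5,-2,7) with a≤c, −a<b≤a
well minimum |f| = |-5| = 5 (negative-definite)

5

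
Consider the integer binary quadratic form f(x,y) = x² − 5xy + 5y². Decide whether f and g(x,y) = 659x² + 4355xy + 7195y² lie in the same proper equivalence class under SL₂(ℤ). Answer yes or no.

D₁ = 5, D₂ = 5
river cycle of f (length 2): (1, 1, -1), (-1, 1, 1)
river cycle of g (length 2): (1, 1, -1), (-1, 1, 1)
cycles coincide ⇒ equivalent

yes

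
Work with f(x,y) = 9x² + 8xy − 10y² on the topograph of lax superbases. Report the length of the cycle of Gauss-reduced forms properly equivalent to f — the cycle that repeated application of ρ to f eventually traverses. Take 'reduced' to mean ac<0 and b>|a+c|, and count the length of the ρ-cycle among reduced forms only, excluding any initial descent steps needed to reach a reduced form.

D = 424, ⌊√D⌋ = 20
river: ρ → (-10,12,7)
river: ρ → (7,16,-6)
river: ρ → (-6,20,1)
river: ρ → (1,20,-6)
river: ρ → (-6,16,7)
river: ρ → (7,12,-10)
river: ρ → (-10,8,9)
river: ρ → (9,10,-9)
river: ρ → (-9,8,10)
river: ρ → (10,12,-7)
river: ρ → (-7,16,6)
river: ρ → (6,20,-1)
river: ρ → (-1,20,6)
river: ρ → (6,16,-7)
river: ρ → (-7,12,10)
river: ρ → (10,8,-9)
river: ρ → (-9,10,9)
river: ρ → (9,8,-10)
ρ-cycle length = 18 (tail of 0 descent steps not counted)

18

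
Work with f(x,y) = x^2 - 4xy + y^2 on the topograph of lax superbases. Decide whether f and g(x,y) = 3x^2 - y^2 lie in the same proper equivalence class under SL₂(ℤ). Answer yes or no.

D₁ = 12, D₂ = 12
river cycle of f (length 2): (1, 2, -2), (-2, 2, 1)
river cycle of g (length 2): (-1, 2, 2), (2, 2, -1)
cycles differ ⇒ inequivalent

no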